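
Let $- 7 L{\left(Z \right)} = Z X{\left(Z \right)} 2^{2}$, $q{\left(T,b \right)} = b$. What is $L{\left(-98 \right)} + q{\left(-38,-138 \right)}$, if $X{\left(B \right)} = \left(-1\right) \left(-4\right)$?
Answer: $86$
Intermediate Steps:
$X{\left(B \right)} = 4$
$L{\left(Z \right)} = - \frac{16 Z}{7}$ ($L{\left(Z \right)} = - \frac{Z 4 \cdot 2^{2}}{7} = - \frac{4 Z 4}{7} = - \frac{16 Z}{7}$)
$L{\left(-98 \right)} + q{\left(-38,-138 \right)} = \left(- \frac{16}{7}\right) \left(-98\right) - 138 = 224 - 138 = 86$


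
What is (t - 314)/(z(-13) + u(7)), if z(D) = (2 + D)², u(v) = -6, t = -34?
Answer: -348/115 ≈ -3.0261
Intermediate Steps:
(t - 314)/(z(-13) + u(7)) = (-34 - 314)/((2 - 13)² - 6) = -348/((-11)² - 6) = -348/(121 - 6) = -348/115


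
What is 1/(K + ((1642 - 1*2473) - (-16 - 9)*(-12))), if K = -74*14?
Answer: -1/2167 ≈ -0.00046147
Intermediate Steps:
K = -1036
1/(K + ((1642 - 1*2473) - (-16 - 9)*(-12))) = 1/(-1036 + ((1642 - 1*2473) - (-16 - 9)*(-12))) = 1/(-1036 + ((1642 - 2473) - (-25)*(-12))) = 1/(-1036 + (-831 - 1*300)) = 1/(-1036 + (-831 - 300)) = 1/(-1036 - 1131) = 1/(-2167) = -1/2167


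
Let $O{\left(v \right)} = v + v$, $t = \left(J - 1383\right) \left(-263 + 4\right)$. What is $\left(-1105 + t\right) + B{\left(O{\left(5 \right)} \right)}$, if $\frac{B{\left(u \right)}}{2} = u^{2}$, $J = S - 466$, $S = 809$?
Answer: $268455$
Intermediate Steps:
$J = 343$ ($J = 809 - 466 = 343$)
$t = 269360$ ($t = \left(343 - 1383\right) \left(-263 + 4\right) = \left(-1040\right) \left(-259\right) = 269360$)
$O{\left(v \right)} = 2 v$
$B{\left(u \right)} = 2 u^{2}$
$\left(-1105 + t\right) + B{\left(O{\left(5 \right)} \right)} = \left(-1105 + 269360\right) + 2 \left(2 \cdot 5\right)^{2} = 268255 + 2 \cdot 10^{2} = 268255 + 2 \cdot 100 = 268255 + 200 = 268455$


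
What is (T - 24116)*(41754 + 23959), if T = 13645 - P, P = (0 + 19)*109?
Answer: -824172446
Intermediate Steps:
P = 2071 (P = 19*109 = 2071)
T = 11574 (T = 13645 - 1*2071 = 13645 - 2071 = 11574)
(T - 24116)*(41754 + 23959) = (11574 - 24116)*(41754 + 23959) = -12542*65713 = -824172446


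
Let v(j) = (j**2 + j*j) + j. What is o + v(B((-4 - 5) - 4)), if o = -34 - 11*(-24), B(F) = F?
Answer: 555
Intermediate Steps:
v(j) = j + 2*j**2 (v(j) = (j**2 + j**2) + j = 2*j**2 + j = j + 2*j**2)
o = 230 (o = -34 + 264 = 230)
o + v(B((-4 - 5) - 4)) = 230 + ((-4 - 5) - 4)*(1 + 2*((-4 - 5) - 4)) = 230 + (-9 - 4)*(1 + 2*(-9 - 4)) = 230 - 13*(1 + 2*(-13)) = 230 - 13*(1 - 26) = 230 - 13*(-25) = 230 + 325 = 555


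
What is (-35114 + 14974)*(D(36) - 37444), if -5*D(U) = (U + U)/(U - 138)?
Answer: 12820028384/17 ≈ 7.5412e+8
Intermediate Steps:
D(U) = -2*U/(5*(-138 + U)) (D(U) = -(U + U)/(5*(U - 138)) = -2*U/(5*(-138 + U)))
(-35114 + 14974)*(D(36) - 37444) = (-35114 + 14974)*(-2*36/(-690 + 5*36) - 37444) = -20140*(-2*36/(-690 + 180) - 37444) = -20140*(-2*36/(-510) - 37444) = -20140*(-2*36*(-1/510) - 37444) = -20140*(12/85 - 37444) = -20140*(-3182728/85) = 12820028384/17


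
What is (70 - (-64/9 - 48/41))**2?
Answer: 834400996/136161 ≈ 6128.0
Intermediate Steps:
(70 - (-64/9 - 48/41))**2 = (70 - 1*(-3056/369))**2 = (70 + 3056/369)**2 = (28886/369)**2 = 834400996/136161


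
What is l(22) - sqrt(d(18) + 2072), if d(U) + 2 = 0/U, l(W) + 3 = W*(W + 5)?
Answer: 591 - 3*sqrt(230) ≈ 545.50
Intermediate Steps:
l(W) = -3 + W*(5 + W) (l(W) = -3 + W*(W + 5) = -3 + W*(5 + W))
d(U) = -2 (d(U) = -2 + 0/U = -2 + 0 = -2)
l(22) - sqrt(d(18) + 2072) = (-3 + 22**2 + 5*22) - sqrt(-2 + 2072) = (-3 + 484 + 110) - sqrt(2070) = 591 - 3*sqrt(230)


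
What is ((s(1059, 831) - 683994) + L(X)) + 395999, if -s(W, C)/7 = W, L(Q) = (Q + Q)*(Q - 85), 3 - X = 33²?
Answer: 2248004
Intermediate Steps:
X = -1086 (X = 3 - 1*33² = 3 - 1*1089 = 3 - 1089 = -1086)
L(Q) = 2*Q*(-85 + Q) (L(Q) = (2*Q)*(-85 + Q) = 2*Q*(-85 + Q))
s(W, C) = -7*W
((s(1059, 831) - 683994) + L(X)) + 395999 = ((-7*1059 - 683994) + 2*(-1086)*(-85 - 1086)) + 395999 = ((-7413 - 683994) + 2*(-1086)*(-1171)) + 395999 = (-691407 + 2543412) + 395999 = 1852005 + 395999 = 2248004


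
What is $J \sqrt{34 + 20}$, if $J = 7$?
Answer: $21 \sqrt{6} \approx 51.439$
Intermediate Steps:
$J \sqrt{34 + 20} = 7 \sqrt{34 + 20} = 7 \sqrt{54} = 7 \cdot 3 \sqrt{6} = 21 \sqrt{6}$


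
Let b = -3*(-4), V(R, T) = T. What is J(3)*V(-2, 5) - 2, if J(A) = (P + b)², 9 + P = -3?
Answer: -2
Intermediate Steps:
P = -12 (P = -9 - 3 = -12)
b = 12
J(A) = 0 (J(A) = (-12 + 12)² = 0² = 0)
J(3)*V(-2, 5) - 2 = 0*5 - 2 = 0 - 2 = -2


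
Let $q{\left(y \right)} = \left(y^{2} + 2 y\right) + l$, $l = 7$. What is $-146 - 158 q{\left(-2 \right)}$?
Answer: $-1252$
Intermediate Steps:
$q{\left(y \right)} = 7 + y^{2} + 2 y$ ($q{\left(y \right)} = \left(y^{2} + 2 y\right) + 7 = 7 + y^{2} + 2 y$)
$-146 - 158 q{\left(-2 \right)} = -146 - 158 \left(7 + \left(-2\right)^{2} + 2 \left(-2\right)\right) = -146 - 158 \left(7 + 4 - 4\right) = -146 - 1106 = -1252$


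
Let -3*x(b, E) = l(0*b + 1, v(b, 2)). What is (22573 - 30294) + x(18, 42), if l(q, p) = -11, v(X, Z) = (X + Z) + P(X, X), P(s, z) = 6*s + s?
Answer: -23152/3 ≈ -7717.3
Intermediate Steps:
P(s, z) = 7*s
v(X, Z) = Z + 8*X (v(X, Z) = (X + Z) + 7*X = Z + 8*X)
x(b, E) = 11/3 (x(b, E) = -⅓*(-11) = 11/3)
(22573 - 30294) + x(18, 42) = (22573 - 30294) + 11/3 = -7721 + 11/3 = -23152/3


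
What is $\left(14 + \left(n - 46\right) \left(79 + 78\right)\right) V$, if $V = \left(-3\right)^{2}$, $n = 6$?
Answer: $-56394$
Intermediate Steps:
$V = 9$
$\left(14 + \left(n - 46\right) \left(79 + 78\right)\right) V = \left(14 + \left(6 - 46\right) \left(79 + 78\right)\right) 9 = \left(14 - 6280\right) 9 = \left(-6266\right) 9 = -56394$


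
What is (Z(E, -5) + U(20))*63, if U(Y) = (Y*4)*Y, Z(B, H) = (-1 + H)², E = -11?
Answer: 103068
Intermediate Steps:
U(Y) = 4*Y² (U(Y) = (4*Y)*Y = 4*Y²)
(Z(E, -5) + U(20))*63 = ((-1 - 5)² + 4*20²)*63 = ((-6)² + 4*400)*63 = (36 + 1600)*63 = 1636*63 = 103068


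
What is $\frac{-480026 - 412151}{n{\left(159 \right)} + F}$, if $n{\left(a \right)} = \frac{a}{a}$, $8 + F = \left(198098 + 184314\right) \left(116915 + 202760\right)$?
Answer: $- \frac{68629}{9403658161} \approx -7.2981 \cdot 10^{-6}$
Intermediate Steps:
$F = 122247556092$ ($F = -8 + \left(198098 + 184314\right) \left(116915 + 202760\right) = -8 + 382412 \cdot 319675 = -8 + 122247556100 = 122247556092$)
$n{\left(a \right)} = 1$
$\frac{-480026 - 412151}{n{\left(159 \right)} + F} = \frac{-480026 - 412151}{1 + 122247556092} = - \frac{892177}{122247556093} = \left(-892177\right) \frac{1}{122247556093} = - \frac{68629}{9403658161}$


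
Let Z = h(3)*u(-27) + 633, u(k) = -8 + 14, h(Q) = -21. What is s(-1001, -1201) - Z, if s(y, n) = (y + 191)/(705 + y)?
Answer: -74631/148 ≈ -504.26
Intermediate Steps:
u(k) = 6
Z = 507 (Z = -21*6 + 633 = -126 + 633 = 507)
s(y, n) = (191 + y)/(705 + y)
s(-1001, -1201) - Z = (191 - 1001)/(705 - 1001) - 1*507 = -810/(-296) - 507 = -1/296*(-810) - 507 = 405/148 - 507 = -74631/148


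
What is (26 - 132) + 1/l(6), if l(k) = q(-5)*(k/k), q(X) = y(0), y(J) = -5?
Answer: -531/5 ≈ -106.20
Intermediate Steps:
q(X) = -5
l(k) = -5 (l(k) = -5*k/k = -5*1 = -5)
(26 - 132) + 1/l(6) = (26 - 132) + 1/(-5) = -106 - 1/5 = -531/5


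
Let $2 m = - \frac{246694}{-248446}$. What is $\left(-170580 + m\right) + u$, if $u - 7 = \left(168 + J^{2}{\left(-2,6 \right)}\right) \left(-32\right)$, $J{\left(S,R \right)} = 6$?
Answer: $- \frac{43999911699}{248446} \approx -1.771 \cdot 10^{5}$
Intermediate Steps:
$m = \frac{123347}{248446}$ ($m = \frac{\left(-246694\right) \frac{1}{-248446}}{2} = \frac{\left(-246694\right) \left(- \frac{1}{248446}\right)}{2} = \frac{1}{2} \cdot \frac{123347}{124223} = \frac{123347}{248446} \approx 0.49647$)
$u = -6521$ ($u = 7 + \left(168 + 6^{2}\right) \left(-32\right) = 7 + \left(168 + 36\right) \left(-32\right) = 7 + 204 \left(-32\right) = 7 - 6528 = -6521$)
$\left(-170580 + m\right) + u = \left(-170580 + \frac{123347}{248446}\right) - 6521 = - \frac{42379795333}{248446} - 6521 = - \frac{43999911699}{248446}$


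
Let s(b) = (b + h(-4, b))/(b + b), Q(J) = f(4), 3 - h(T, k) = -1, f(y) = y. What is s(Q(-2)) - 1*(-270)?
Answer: 271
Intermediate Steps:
h(T, k) = 4 (h(T, k) = 3 - 1*(-1) = 3 + 1 = 4)
Q(J) = 4
s(b) = (4 + b)/(2*b) (s(b) = (b + 4)/(b + b) = (4 + b)/((2*b)) = (4 + b)*(1/(2*b)) = (4 + b)/(2*b))
s(Q(-2)) - 1*(-270) = (1/2)*(4 + 4)/4 - 1*(-270) = (1/2)*(1/4)*8 + 270 = 1 + 270 = 271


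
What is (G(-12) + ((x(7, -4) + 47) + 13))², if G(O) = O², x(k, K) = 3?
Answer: 42849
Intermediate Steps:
(G(-12) + ((x(7, -4) + 47) + 13))² = ((-12)² + ((3 + 47) + 13))² = (144 + (50 + 13))² = (144 + 63)² = 207² = 42849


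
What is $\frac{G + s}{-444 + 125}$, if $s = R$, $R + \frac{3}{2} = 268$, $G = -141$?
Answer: $- \frac{251}{638} \approx -0.39342$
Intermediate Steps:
$R = \frac{533}{2}$ ($R = - \frac{3}{2} + 268 = \frac{533}{2} \approx 266.5$)
$s = \frac{533}{2} \approx 266.5$
$\frac{G + s}{-444 + 125} = \frac{-141 + \frac{533}{2}}{-444 + 125} = \frac{251}{2 \left(-319\right)} = \frac{251}{2} \left(- \frac{1}{319}\right) = - \frac{251}{638}$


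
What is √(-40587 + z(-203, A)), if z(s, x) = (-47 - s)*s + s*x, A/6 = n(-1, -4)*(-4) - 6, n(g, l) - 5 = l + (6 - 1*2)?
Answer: I*√40587 ≈ 201.46*I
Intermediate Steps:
n(g, l) = 9 + l (n(g, l) = 5 + (l + (6 - 1*2)) = 5 + (l + (6 - 2)) = 5 + (l + 4) = 5 + (4 + l) = 9 + l)
A = -156 (A = 6*((9 - 4)*(-4) - 6) = 6*(5*(-4) - 6) = 6*(-20 - 6) = 6*(-26) = -156)
z(s, x) = s*x + s*(-47 - s) (z(s, x) = s*(-47 - s) + s*x = s*x + s*(-47 - s))
√(-40587 + z(-203, A)) = √(-40587 - 203*(-47 - 156 - 1*(-203))) = √(-40587 - 203*(-47 - 156 + 203)) = √(-40587 - 203*0) = √(-40587 + 0) = √(-40587) = I*√40587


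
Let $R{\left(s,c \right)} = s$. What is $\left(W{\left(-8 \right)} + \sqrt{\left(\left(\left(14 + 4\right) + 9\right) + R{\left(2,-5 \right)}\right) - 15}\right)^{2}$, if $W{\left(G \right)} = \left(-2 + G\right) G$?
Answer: $6414 + 160 \sqrt{14} \approx 7012.7$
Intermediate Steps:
$W{\left(G \right)} = G \left(-2 + G\right)$
$\left(W{\left(-8 \right)} + \sqrt{\left(\left(\left(14 + 4\right) + 9\right) + R{\left(2,-5 \right)}\right) - 15}\right)^{2} = \left(- 8 \left(-2 - 8\right) + \sqrt{\left(\left(\left(14 + 4\right) + 9\right) + 2\right) - 15}\right)^{2} = \left(\left(-8\right) \left(-10\right) + \sqrt{\left(\left(18 + 9\right) + 2\right) - 15}\right)^{2} = \left(80 + \sqrt{\left(27 + 2\right) - 15}\right)^{2} = \left(80 + \sqrt{29 - 15}\right)^{2} = \left(80 + \sqrt{14}\right)^{2}$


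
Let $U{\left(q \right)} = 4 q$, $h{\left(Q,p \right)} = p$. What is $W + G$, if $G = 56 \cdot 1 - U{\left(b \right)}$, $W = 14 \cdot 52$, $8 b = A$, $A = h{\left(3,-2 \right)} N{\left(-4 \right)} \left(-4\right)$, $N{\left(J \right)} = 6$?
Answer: $760$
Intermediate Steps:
$A = 48$ ($A = \left(-2\right) 6 \left(-4\right) = \left(-12\right) \left(-4\right) = 48$)
$b = 6$ ($b = \frac{1}{8} \cdot 48 = 6$)
$W = 728$
$G = 32$ ($G = 56 \cdot 1 - 4 \cdot 6 = 56 - 24 = 32$)
$W + G = 728 + 32 = 760$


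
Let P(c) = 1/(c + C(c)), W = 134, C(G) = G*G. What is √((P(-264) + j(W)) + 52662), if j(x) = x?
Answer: √63629773851534/34716 ≈ 229.77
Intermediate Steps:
C(G) = G²
P(c) = 1/(c + c²)
√((P(-264) + j(W)) + 52662) = √((1/((-264)*(1 - 264)) + 134) + 52662) = √((-1/264/(-263) + 134) + 52662) = √((-1/264*(-1/263) + 134) + 52662) = √((1/69432 + 134) + 52662) = √(9303889/69432 + 52662) = √(3665731873/69432) = √63629773851534/34716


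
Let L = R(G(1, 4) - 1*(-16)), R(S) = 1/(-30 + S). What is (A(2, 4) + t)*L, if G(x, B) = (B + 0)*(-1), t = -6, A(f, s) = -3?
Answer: ½ ≈ 0.50000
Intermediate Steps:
G(x, B) = -B (G(x, B) = B*(-1) = -B)
L = -1/18 (L = 1/(-30 + (-1*4 - 1*(-16))) = 1/(-30 + (-4 + 16)) = 1/(-30 + 12) = 1/(-18) = -1/18 ≈ -0.055556)
(A(2, 4) + t)*L = (-3 - 6)*(-1/18) = -9*(-1/18) = ½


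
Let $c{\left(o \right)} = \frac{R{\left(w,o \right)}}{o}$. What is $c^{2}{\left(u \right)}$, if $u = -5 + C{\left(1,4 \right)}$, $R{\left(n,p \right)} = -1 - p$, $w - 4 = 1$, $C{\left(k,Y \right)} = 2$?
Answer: $\frac{4}{9} \approx 0.44444$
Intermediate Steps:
$w = 5$ ($w = 4 + 1 = 5$)
$u = -3$ ($u = -5 + 2 = -3$)
$c{\left(o \right)} = \frac{-1 - o}{o}$
$c^{2}{\left(u \right)} = \left(\frac{-1 - -3}{-3}\right)^{2} = \left(- \frac{-1 + 3}{3}\right)^{2} = \left(\left(- \frac{1}{3}\right) 2\right)^{2} = \left(- \frac{2}{3}\right)^{2} = \frac{4}{9}$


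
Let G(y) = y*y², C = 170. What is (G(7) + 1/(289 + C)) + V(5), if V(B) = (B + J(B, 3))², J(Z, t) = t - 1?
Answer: 179929/459 ≈ 392.00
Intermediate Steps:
J(Z, t) = -1 + t
G(y) = y³
V(B) = (2 + B)² (V(B) = (B + (-1 + 3))² = (B + 2)² = (2 + B)²)
(G(7) + 1/(289 + C)) + V(5) = (7³ + 1/(289 + 170)) + (2 + 5)² = (343 + 1/459) + 7² = (343 + 1/459) + 49 = 157438/459 + 49 = 179929/459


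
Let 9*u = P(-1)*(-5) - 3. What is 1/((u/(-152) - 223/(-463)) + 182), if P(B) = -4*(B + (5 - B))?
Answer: 633384/115536041 ≈ 0.0054821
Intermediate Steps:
P(B) = -20 (P(B) = -4*5 = -20)
u = 97/9 (u = (-20*(-5) - 3)/9 = (100 - 3)/9 = (1/9)*97 = 97/9 ≈ 10.778)
1/((u/(-152) - 223/(-463)) + 182) = 1/(((97/9)/(-152) - 223/(-463)) + 182) = 1/(((97/9)*(-1/152) - 223*(-1/463)) + 182) = 1/((-97/1368 + 223/463) + 182) = 1/(260153/633384 + 182) = 1/(115536041/633384) = 633384/115536041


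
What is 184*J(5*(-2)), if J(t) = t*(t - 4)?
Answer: 25760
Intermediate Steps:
J(t) = t*(-4 + t)
184*J(5*(-2)) = 184*((5*(-2))*(-4 + 5*(-2))) = 184*(-10*(-4 - 10)) = 184*(-10*(-14)) = 184*140 = 25760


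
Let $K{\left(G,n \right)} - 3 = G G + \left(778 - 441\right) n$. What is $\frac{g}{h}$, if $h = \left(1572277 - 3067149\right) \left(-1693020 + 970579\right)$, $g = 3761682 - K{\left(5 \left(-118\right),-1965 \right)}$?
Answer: $\frac{509473}{134994602819} \approx 3.774 \cdot 10^{-6}$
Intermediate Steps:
$K{\left(G,n \right)} = 3 + G^{2} + 337 n$ ($K{\left(G,n \right)} = 3 + \left(G G + \left(778 - 441\right) n\right) = 3 + \left(G^{2} + \left(778 - 441\right) n\right) = 3 + \left(G^{2} + 337 n\right) = 3 + G^{2} + 337 n$)
$g = 4075784$ ($g = 3761682 - \left(3 + \left(5 \left(-118\right)\right)^{2} + 337 \left(-1965\right)\right) = 3761682 - \left(3 + \left(-590\right)^{2} - 662205\right) = 3761682 - \left(3 + 348100 - 662205\right) = 3761682 - -314102 = 3761682 + 314102 = 4075784$)
$h = 1079956822552$ ($h = \left(-1494872\right) \left(-722441\right) = 1079956822552$)
$\frac{g}{h} = \frac{4075784}{1079956822552} = 4075784 \cdot \frac{1}{1079956822552} = \frac{509473}{134994602819}$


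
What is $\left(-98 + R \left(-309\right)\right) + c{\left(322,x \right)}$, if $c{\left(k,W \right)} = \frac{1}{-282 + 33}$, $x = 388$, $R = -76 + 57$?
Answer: $\frac{1437476}{249} \approx 5773.0$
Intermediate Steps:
$R = -19$
$c{\left(k,W \right)} = - \frac{1}{249}$ ($c{\left(k,W \right)} = \frac{1}{-249} = - \frac{1}{249}$)
$\left(-98 + R \left(-309\right)\right) + c{\left(322,x \right)} = \left(-98 - -5871\right) - \frac{1}{249} = \left(-98 + 5871\right) - \frac{1}{249} = 5773 - \frac{1}{249} = \frac{1437476}{249}$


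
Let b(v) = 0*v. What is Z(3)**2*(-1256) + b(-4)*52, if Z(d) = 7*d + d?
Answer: -723456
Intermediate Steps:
Z(d) = 8*d
b(v) = 0
Z(3)**2*(-1256) + b(-4)*52 = (8*3)**2*(-1256) + 0*52 = 24**2*(-1256) + 0 = 576*(-1256) + 0 = -723456 + 0 = -723456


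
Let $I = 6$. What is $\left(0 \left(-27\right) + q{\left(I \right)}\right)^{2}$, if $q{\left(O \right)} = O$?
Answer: $36$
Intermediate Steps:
$\left(0 \left(-27\right) + q{\left(I \right)}\right)^{2} = \left(0 \left(-27\right) + 6\right)^{2} = \left(0 + 6\right)^{2} = 6^{2} = 36$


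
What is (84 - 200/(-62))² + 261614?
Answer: 258722670/961 ≈ 2.6922e+5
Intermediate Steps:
(84 - 200/(-62))² + 261614 = (84 - 200*(-1/62))² + 261614 = (84 + 100/31)² + 261614 = (2704/31)² + 261614 = 7311616/961 + 261614 = 258722670/961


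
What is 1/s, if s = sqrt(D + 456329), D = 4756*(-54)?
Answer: sqrt(199505)/199505 ≈ 0.0022388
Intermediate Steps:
D = -256824
s = sqrt(199505) (s = sqrt(-256824 + 456329) = sqrt(199505) ≈ 446.66)
1/s = 1/(sqrt(199505)) = sqrt(199505)/199505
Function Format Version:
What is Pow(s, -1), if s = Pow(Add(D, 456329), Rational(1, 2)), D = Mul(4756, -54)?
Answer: Mul(Rational(1, 199505), Pow(199505, Rational(1, 2))) ≈ 0.0022388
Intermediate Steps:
D = -256824
s = Pow(199505, Rational(1, 2)) (s = Pow(Add(-256824, 456329), Rational(1, 2)) = Pow(199505, Rational(1, 2)) ≈ 446.66)
Pow(s, -1) = Pow(Pow(199505, Rational(1, 2)), -1) = Mul(Rational(1, 199505), Pow(199505, Rational(1, 2)))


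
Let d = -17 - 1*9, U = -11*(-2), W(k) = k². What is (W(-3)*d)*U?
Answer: -5148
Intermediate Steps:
U = 22
d = -26 (d = -17 - 9 = -26)
(W(-3)*d)*U = ((-3)²*(-26))*22 = (9*(-26))*22 = -234*22 = -5148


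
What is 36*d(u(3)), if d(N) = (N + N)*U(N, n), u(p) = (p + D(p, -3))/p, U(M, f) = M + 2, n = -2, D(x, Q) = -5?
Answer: -64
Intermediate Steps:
U(M, f) = 2 + M
u(p) = (-5 + p)/p (u(p) = (p - 5)/p = (-5 + p)/p)
d(N) = 2*N*(2 + N) (d(N) = (N + N)*(2 + N) = (2*N)*(2 + N) = 2*N*(2 + N))
36*d(u(3)) = 36*(2*((-5 + 3)/3)*(2 + (-5 + 3)/3)) = 36*(2*((1/3)*(-2))*(2 + (1/3)*(-2))) = 36*(2*(-2/3)*(2 - 2/3)) = 36*(2*(-2/3)*(4/3)) = 36*(-16/9) = -64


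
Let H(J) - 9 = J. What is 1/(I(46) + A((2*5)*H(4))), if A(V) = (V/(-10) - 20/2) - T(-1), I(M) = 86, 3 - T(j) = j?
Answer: 1/59 ≈ 0.016949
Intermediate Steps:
T(j) = 3 - j
H(J) = 9 + J
A(V) = -14 - V/10 (A(V) = (V/(-10) - 20/2) - (3 - 1*(-1)) = (V*(-1/10) - 20*1/2) - (3 + 1) = (-V/10 - 10) - 1*4 = (-10 - V/10) - 4 = -14 - V/10)
1/(I(46) + A((2*5)*H(4))) = 1/(86 + (-14 - 2*5*(9 + 4)/10)) = 1/(86 + (-14 - 13)) = 1/(86 - 27) = 1/59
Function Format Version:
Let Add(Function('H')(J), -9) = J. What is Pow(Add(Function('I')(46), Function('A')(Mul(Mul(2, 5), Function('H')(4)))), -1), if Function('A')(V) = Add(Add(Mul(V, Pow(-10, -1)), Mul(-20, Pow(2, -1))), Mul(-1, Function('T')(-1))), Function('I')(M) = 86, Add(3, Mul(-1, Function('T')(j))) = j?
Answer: Rational(1, 59) ≈ 0.016949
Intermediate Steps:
Function('T')(j) = Add(3, Mul(-1, j))
Function('H')(J) = Add(9, J)
Function('A')(V) = Add(-14, Mul(Rational(-1, 10), V)) (Function('A')(V) = Add(Add(Mul(V, Pow(-10, -1)), Mul(-20, Pow(2, -1))), Mul(-1, Add(3, Mul(-1, -1)))) = Add(Add(Mul(V, Rational(-1, 10)), Mul(-20, Rational(1, 2))), Mul(-1, Add(3, 1))) = Add(Add(Mul(Rational(-1, 10), V), -10), Mul(-1, 4)) = Add(Add(-10, Mul(Rational(-1, 10), V)), -4) = Add(-14, Mul(Rational(-1, 10), V)))
Pow(Add(Function('I')(46), Function('A')(Mul(Mul(2, 5), Function('H')(4)))), -1) = Pow(Add(86, Add(-14, Mul(Rational(-1, 10), Mul(Mul(2, 5), Add(9, 4))))), -1) = Pow(Add(86, Add(-14, Mul(Rational(-1, 10), Mul(10, 13)))), -1) = Pow(Add(86, Add(-14, Mul(Rational(-1, 10), 130))), -1) = Pow(Add(86, Add(-14, -13)), -1) = Pow(Add(86, -27), -1) = Pow(59, -1) = Rational(1, 59)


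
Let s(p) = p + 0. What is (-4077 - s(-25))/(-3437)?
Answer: 4052/3437 ≈ 1.1789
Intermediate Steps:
s(p) = p
(-4077 - s(-25))/(-3437) = (-4077 - 1*(-25))/(-3437) = (-4077 + 25)*(-1/3437) = -4052*(-1/3437) = 4052/3437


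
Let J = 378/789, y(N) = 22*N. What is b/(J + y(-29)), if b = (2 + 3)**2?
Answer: -6575/167668 ≈ -0.039214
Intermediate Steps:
J = 126/263 (J = 378*(1/789) = 126/263 ≈ 0.47909)
b = 25 (b = 5**2 = 25)
b/(J + y(-29)) = 25/(126/263 + 22*(-29)) = 25/(126/263 - 638) = 25/(-167668/263) = -263/167668*25 = -6575/167668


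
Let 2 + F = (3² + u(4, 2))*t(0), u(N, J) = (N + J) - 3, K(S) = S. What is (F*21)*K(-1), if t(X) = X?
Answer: 42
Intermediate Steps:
u(N, J) = -3 + J + N (u(N, J) = (J + N) - 3 = -3 + J + N)
F = -2 (F = -2 + (3² + (-3 + 2 + 4))*0 = -2 + (9 + 3)*0 = -2 + 12*0 = -2 + 0 = -2)
(F*21)*K(-1) = -2*21*(-1) = -42*(-1) = 42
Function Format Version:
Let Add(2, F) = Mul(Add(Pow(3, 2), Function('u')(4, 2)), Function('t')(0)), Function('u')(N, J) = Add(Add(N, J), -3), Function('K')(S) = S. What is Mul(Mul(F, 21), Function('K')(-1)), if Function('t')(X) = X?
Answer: 42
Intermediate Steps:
Function('u')(N, J) = Add(-3, J, N) (Function('u')(N, J) = Add(Add(J, N), -3) = Add(-3, J, N))
F = -2 (F = Add(-2, Mul(Add(Pow(3, 2), Add(-3, 2, 4)), 0)) = Add(-2, Mul(Add(9, 3), 0)) = Add(-2, Mul(12, 0)) = Add(-2, 0) = -2)
Mul(Mul(F, 21), Function('K')(-1)) = Mul(Mul(-2, 21), -1) = Mul(-42, -1) = 42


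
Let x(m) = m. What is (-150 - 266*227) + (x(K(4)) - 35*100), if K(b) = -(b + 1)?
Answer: -64037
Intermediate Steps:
K(b) = -1 - b (K(b) = -(1 + b) = -1 - b)
(-150 - 266*227) + (x(K(4)) - 35*100) = (-150 - 266*227) + ((-1 - 1*4) - 35*100) = (-150 - 60382) + ((-1 - 4) - 3500) = -60532 + (-5 - 3500) = -60532 - 3505 = -64037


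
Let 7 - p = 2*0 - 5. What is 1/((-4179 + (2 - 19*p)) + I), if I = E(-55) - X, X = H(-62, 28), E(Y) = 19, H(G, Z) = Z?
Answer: -1/4414 ≈ -0.00022655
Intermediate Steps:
X = 28
p = 12 (p = 7 - (2*0 - 5) = 7 - (0 - 5) = 7 - 1*(-5) = 7 + 5 = 12)
I = -9 (I = 19 - 1*28 = 19 - 28 = -9)
1/((-4179 + (2 - 19*p)) + I) = 1/((-4179 + (2 - 19*12)) - 9) = 1/((-4179 + (2 - 228)) - 9) = 1/((-4179 - 226) - 9) = 1/(-4405 - 9) = 1/(-4414) = -1/4414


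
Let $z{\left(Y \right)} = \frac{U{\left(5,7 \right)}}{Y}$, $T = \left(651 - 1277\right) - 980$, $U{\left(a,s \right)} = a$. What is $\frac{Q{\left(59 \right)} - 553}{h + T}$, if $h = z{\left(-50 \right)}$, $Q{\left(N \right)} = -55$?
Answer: $\frac{6080}{16061} \approx 0.37856$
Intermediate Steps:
$T = -1606$ ($T = -626 - 980 = -1606$)
$z{\left(Y \right)} = \frac{5}{Y}$
$h = - \frac{1}{10}$ ($h = \frac{5}{-50} = 5 \left(- \frac{1}{50}\right) = - \frac{1}{10} \approx -0.1$)
$\frac{Q{\left(59 \right)} - 553}{h + T} = \frac{-55 - 553}{- \frac{1}{10} - 1606} = - \frac{608}{- \frac{16061}{10}} = \left(-608\right) \left(- \frac{10}{16061}\right) = \frac{6080}{16061}$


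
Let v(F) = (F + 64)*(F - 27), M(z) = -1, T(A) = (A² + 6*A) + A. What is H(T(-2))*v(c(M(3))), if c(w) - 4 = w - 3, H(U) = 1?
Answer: -1728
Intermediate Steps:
T(A) = A² + 7*A
c(w) = 1 + w (c(w) = 4 + (w - 3) = 4 + (-3 + w) = 1 + w)
v(F) = (-27 + F)*(64 + F) (v(F) = (64 + F)*(-27 + F) = (-27 + F)*(64 + F))
H(T(-2))*v(c(M(3))) = 1*(-1728 + (1 - 1)² + 37*(1 - 1)) = 1*(-1728 + 0² + 37*0) = 1*(-1728 + 0 + 0) = 1*(-1728) = -1728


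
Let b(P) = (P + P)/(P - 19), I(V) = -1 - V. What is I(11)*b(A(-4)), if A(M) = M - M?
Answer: 0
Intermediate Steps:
A(M) = 0
b(P) = 2*P/(-19 + P) (b(P) = (2*P)/(-19 + P) = 2*P/(-19 + P))
I(11)*b(A(-4)) = (-1 - 1*11)*(2*0/(-19 + 0)) = (-1 - 11)*(2*0/(-19)) = -24*0*(-1)/19 = -12*0 = 0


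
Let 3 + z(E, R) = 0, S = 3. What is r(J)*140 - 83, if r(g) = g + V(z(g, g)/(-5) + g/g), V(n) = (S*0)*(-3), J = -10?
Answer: -1483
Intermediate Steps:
z(E, R) = -3 (z(E, R) = -3 + 0 = -3)
V(n) = 0 (V(n) = (3*0)*(-3) = 0*(-3) = 0)
r(g) = g (r(g) = g + 0 = g)
r(J)*140 - 83 = -10*140 - 83 = -1400 - 83 = -1483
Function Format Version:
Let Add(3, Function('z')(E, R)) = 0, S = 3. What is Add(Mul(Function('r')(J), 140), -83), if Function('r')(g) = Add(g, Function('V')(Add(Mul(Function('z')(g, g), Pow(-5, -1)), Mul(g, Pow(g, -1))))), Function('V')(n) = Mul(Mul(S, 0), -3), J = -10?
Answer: -1483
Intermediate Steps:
Function('z')(E, R) = -3 (Function('z')(E, R) = Add(-3, 0) = -3)
Function('V')(n) = 0 (Function('V')(n) = Mul(Mul(3, 0), -3) = Mul(0, -3) = 0)
Function('r')(g) = g (Function('r')(g) = Add(g, 0) = g)
Add(Mul(Function('r')(J), 140), -83) = Add(Mul(-10, 140), -83) = Add(-1400, -83) = -1483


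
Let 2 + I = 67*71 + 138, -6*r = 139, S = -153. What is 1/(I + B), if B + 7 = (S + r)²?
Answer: 36/1293145 ≈ 2.7839e-5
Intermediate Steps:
r = -139/6 (r = -⅙*139 = -139/6 ≈ -23.167)
B = 1116997/36 (B = -7 + (-153 - 139/6)² = -7 + (-1057/6)² = -7 + 1117249/36 = 1116997/36 ≈ 31028.)
I = 4893 (I = -2 + (67*71 + 138) = -2 + (4757 + 138) = -2 + 4895 = 4893)
1/(I + B) = 1/(4893 + 1116997/36) = 1/(1293145/36) = 36/1293145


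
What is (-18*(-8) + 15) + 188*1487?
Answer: 279715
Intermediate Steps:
(-18*(-8) + 15) + 188*1487 = (144 + 15) + 279556 = 159 + 279556 = 279715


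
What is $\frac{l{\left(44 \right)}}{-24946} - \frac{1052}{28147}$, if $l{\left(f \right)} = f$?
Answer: $- \frac{13740830}{351077531} \approx -0.039139$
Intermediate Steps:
$\frac{l{\left(44 \right)}}{-24946} - \frac{1052}{28147} = \frac{44}{-24946} - \frac{1052}{28147} = 44 \left(- \frac{1}{24946}\right) - \frac{1052}{28147} = - \frac{22}{12473} - \frac{1052}{28147} = - \frac{13740830}{351077531}$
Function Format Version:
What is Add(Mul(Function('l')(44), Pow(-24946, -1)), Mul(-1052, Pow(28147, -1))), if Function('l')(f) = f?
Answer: Rational(-13740830, 351077531) ≈ -0.039139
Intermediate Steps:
Add(Mul(Function('l')(44), Pow(-24946, -1)), Mul(-1052, Pow(28147, -1))) = Add(Mul(44, Pow(-24946, -1)), Mul(-1052, Pow(28147, -1))) = Add(Mul(44, Rational(-1, 24946)), Mul(-1052, Rational(1, 28147))) = Add(Rational(-22, 12473), Rational(-1052, 28147)) = Rational(-13740830, 351077531)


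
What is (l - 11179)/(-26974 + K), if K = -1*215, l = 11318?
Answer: -139/27189 ≈ -0.0051124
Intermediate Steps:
K = -215
(l - 11179)/(-26974 + K) = (11318 - 11179)/(-26974 - 215) = 139/(-27189) = 139*(-1/27189) = -139/27189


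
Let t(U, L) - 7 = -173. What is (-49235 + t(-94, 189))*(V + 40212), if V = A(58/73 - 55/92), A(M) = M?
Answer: -13341486647313/6716 ≈ -1.9865e+9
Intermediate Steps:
t(U, L) = -166 (t(U, L) = 7 - 173 = -166)
V = 1321/6716 (V = 58/73 - 55/92 = 1321/6716 ≈ 0.19669)
(-49235 + t(-94, 189))*(V + 40212) = (-49235 - 166)*(1321/6716 + 40212) = -49401*270065113/6716 = -13341486647313/6716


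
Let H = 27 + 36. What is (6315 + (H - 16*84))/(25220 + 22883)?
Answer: 5034/48103 ≈ 0.10465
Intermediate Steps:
H = 63
(6315 + (H - 16*84))/(25220 + 22883) = (6315 + (63 - 16*84))/(25220 + 22883) = (6315 + (63 - 1344))/48103 = (6315 - 1281)*(1/48103) = 5034*(1/48103) = 5034/48103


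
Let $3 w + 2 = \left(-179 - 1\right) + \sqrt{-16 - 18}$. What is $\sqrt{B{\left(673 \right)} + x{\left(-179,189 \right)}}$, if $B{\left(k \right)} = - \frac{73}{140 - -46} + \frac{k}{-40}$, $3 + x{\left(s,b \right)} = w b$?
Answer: $\frac{\sqrt{-39737717970 + 217954800 i \sqrt{34}}}{1860} \approx 1.7136 + 107.19 i$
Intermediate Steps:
$w = - \frac{182}{3} + \frac{i \sqrt{34}}{3}$ ($w = - \frac{2}{3} + \frac{\left(-179 - 1\right) + \sqrt{-16 - 18}}{3} = - \frac{2}{3} + \frac{-180 + \sqrt{-34}}{3} = - \frac{2}{3} + \frac{-180 + i \sqrt{34}}{3} = - \frac{2}{3} - \left(60 - \frac{i \sqrt{34}}{3}\right) = - \frac{182}{3} + \frac{i \sqrt{34}}{3} \approx -60.667 + 1.9437 i$)
$x{\left(s,b \right)} = -3 + b \left(- \frac{182}{3} + \frac{i \sqrt{34}}{3}\right)$ ($x{\left(s,b \right)} = -3 + \left(- \frac{182}{3} + \frac{i \sqrt{34}}{3}\right) b = -3 + b \left(- \frac{182}{3} + \frac{i \sqrt{34}}{3}\right)$)
$B{\left(k \right)} = - \frac{73}{186} - \frac{k}{40}$ ($B{\left(k \right)} = - \frac{73}{140 + 46} + k \left(- \frac{1}{40}\right) = - \frac{73}{186} - \frac{k}{40}$)
$\sqrt{B{\left(673 \right)} + x{\left(-179,189 \right)}} = \sqrt{\left(- \frac{73}{186} - \frac{673}{40}\right) - \left(3 + 63 \left(182 - i \sqrt{34}\right)\right)} = \sqrt{\left(- \frac{73}{186} - \frac{673}{40}\right) - \left(11469 - 63 i \sqrt{34}\right)} = \sqrt{- \frac{64049}{3720} - \left(11469 - 63 i \sqrt{34}\right)} = \sqrt{- \frac{42728729}{3720} + 63 i \sqrt{34}}$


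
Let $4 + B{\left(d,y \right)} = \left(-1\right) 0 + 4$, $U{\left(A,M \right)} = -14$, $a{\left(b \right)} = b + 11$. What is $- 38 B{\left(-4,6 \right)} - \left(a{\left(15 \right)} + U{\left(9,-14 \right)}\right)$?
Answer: $-12$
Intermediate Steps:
$a{\left(b \right)} = 11 + b$
$B{\left(d,y \right)} = 0$ ($B{\left(d,y \right)} = -4 + \left(\left(-1\right) 0 + 4\right) = -4 + \left(0 + 4\right) = -4 + 4 = 0$)
$- 38 B{\left(-4,6 \right)} - \left(a{\left(15 \right)} + U{\left(9,-14 \right)}\right) = \left(-38\right) 0 - \left(\left(11 + 15\right) - 14\right) = 0 - \left(26 - 14\right) = 0 - 12 = -12$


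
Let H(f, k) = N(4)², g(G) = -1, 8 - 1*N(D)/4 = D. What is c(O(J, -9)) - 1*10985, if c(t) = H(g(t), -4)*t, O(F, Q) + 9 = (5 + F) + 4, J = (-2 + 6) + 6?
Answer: -8425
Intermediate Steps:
N(D) = 32 - 4*D
J = 10 (J = 4 + 6 = 10)
O(F, Q) = F (O(F, Q) = -9 + ((5 + F) + 4) = -9 + (9 + F) = F)
H(f, k) = 256 (H(f, k) = (32 - 4*4)² = (32 - 16)² = 16² = 256)
c(t) = 256*t
c(O(J, -9)) - 1*10985 = 256*10 - 1*10985 = 2560 - 10985 = -8425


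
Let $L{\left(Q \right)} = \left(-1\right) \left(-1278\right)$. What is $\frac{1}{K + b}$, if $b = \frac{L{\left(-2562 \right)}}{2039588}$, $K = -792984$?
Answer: $- \frac{1019794}{808680324657} \approx -1.2611 \cdot 10^{-6}$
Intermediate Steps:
$L{\left(Q \right)} = 1278$
$b = \frac{639}{1019794}$ ($b = \frac{1278}{2039588} = 1278 \cdot \frac{1}{2039588} = \frac{639}{1019794} \approx 0.0006266$)
$\frac{1}{K + b} = \frac{1}{-792984 + \frac{639}{1019794}} = \frac{1}{- \frac{808680324657}{1019794}} = - \frac{1019794}{808680324657}$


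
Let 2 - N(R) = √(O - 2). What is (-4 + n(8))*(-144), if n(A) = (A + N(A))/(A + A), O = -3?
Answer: 486 + 9*I*√5 ≈ 486.0 + 20.125*I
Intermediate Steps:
N(R) = 2 - I*√5 (N(R) = 2 - √(-3 - 2) = 2 - √(-5) = 2 - I*√5)
n(A) = (2 + A - I*√5)/(2*A) (n(A) = (A + (2 - I*√5))/(A + A) = (2 + A - I*√5)/((2*A)) = (2 + A - I*√5)*(1/(2*A)) = (2 + A - I*√5)/(2*A))
(-4 + n(8))*(-144) = (-4 + (½)*(2 + 8 - I*√5)/8)*(-144) = (-4 + (½)*(⅛)*(10 - I*√5))*(-144) = (-4 + (5/8 - I*√5/16))*(-144) = (-27/8 - I*√5/16)*(-144) = 486 + 9*I*√5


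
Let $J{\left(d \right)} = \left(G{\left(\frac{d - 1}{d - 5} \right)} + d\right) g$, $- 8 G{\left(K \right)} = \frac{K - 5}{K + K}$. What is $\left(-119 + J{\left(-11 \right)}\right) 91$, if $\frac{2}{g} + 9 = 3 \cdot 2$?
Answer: $- \frac{733187}{72} \approx -10183.0$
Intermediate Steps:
$g = - \frac{2}{3}$ ($g = \frac{2}{-9 + 3 \cdot 2} = \frac{2}{-9 + 6} = \frac{2}{-3} = 2 \left(- \frac{1}{3}\right) = - \frac{2}{3} \approx -0.66667$)
$G{\left(K \right)} = - \frac{-5 + K}{16 K}$ ($G{\left(K \right)} = - \frac{\left(K - 5\right) \frac{1}{K + K}}{8} = - \frac{\left(-5 + K\right) \frac{1}{2 K}}{8} = - \frac{\frac{1}{2} \frac{1}{K} \left(-5 + K\right)}{8} = - \frac{-5 + K}{16 K}$)
$J{\left(d \right)} = - \frac{2 d}{3} - \frac{\left(-5 + d\right) \left(5 - \frac{-1 + d}{-5 + d}\right)}{24 \left(-1 + d\right)}$ ($J{\left(d \right)} = \left(\frac{5 - \frac{d - 1}{d - 5}}{16 \frac{d - 1}{d - 5}} + d\right) \left(- \frac{2}{3}\right) = \left(\frac{5 - \frac{-1 + d}{-5 + d}}{16 \frac{-1 + d}{-5 + d}} + d\right) \left(- \frac{2}{3}\right) = \left(\frac{\frac{-5 + d}{-1 + d} \left(5 - \frac{-1 + d}{-5 + d}\right)}{16} + d\right) \left(- \frac{2}{3}\right) = \left(\frac{\left(-5 + d\right) \left(5 - \frac{-1 + d}{-5 + d}\right)}{16 \left(-1 + d\right)} + d\right) \left(- \frac{2}{3}\right) = \left(d + \frac{\left(-5 + d\right) \left(5 - \frac{-1 + d}{-5 + d}\right)}{16 \left(-1 + d\right)}\right) \left(- \frac{2}{3}\right) = - \frac{2 d}{3} - \frac{\left(-5 + d\right) \left(5 - \frac{-1 + d}{-5 + d}\right)}{24 \left(-1 + d\right)}$)
$\left(-119 + J{\left(-11 \right)}\right) 91 = \left(-119 + \frac{6 - -11 - - 44 \left(-1 - 11\right)}{6 \left(-1 - 11\right)}\right) 91 = \left(-119 + \frac{6 + 11 - \left(-44\right) \left(-12\right)}{6 \left(-12\right)}\right) 91 = \left(-119 + \frac{1}{6} \left(- \frac{1}{12}\right) \left(6 + 11 - 528\right)\right) 91 = \left(-119 + \frac{1}{6} \left(- \frac{1}{12}\right) \left(-511\right)\right) 91 = \left(-119 + \frac{511}{72}\right) 91 = \left(- \frac{8057}{72}\right) 91 = - \frac{733187}{72}$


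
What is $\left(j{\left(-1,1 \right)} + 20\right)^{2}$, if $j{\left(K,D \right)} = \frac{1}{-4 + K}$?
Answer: $\frac{9801}{25} \approx 392.04$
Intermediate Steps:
$\left(j{\left(-1,1 \right)} + 20\right)^{2} = \left(\frac{1}{-4 - 1} + 20\right)^{2} = \left(\frac{1}{-5} + 20\right)^{2} = \left(- \frac{1}{5} + 20\right)^{2} = \left(\frac{99}{5}\right)^{2} = \frac{9801}{25}$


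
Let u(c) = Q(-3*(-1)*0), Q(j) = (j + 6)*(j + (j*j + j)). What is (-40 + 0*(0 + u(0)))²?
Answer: 1600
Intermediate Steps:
Q(j) = (6 + j)*(j² + 2*j) (Q(j) = (6 + j)*(j + (j² + j)) = (6 + j)*(j + (j + j²)) = (6 + j)*(j² + 2*j))
u(c) = 0 (u(c) = (-3*(-1)*0)*(12 + (-3*(-1)*0)² + 8*(-3*(-1)*0)) = (3*0)*(12 + (3*0)² + 8*(3*0)) = 0*(12 + 0² + 8*0) = 0*(12 + 0 + 0) = 0*12 = 0)
(-40 + 0*(0 + u(0)))² = (-40 + 0*(0 + 0))² = (-40 + 0*0)² = (-40 + 0)² = (-40)² = 1600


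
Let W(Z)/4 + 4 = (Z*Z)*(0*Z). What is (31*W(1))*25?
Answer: -12400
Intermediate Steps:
W(Z) = -16 (W(Z) = -16 + 4*((Z*Z)*(0*Z)) = -16 + 4*(Z²*0) = -16 + 4*0 = -16 + 0 = -16)
(31*W(1))*25 = (31*(-16))*25 = -496*25 = -12400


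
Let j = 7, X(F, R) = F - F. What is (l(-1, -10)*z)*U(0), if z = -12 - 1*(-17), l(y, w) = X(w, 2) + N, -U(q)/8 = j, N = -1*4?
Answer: 1120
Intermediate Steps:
X(F, R) = 0
N = -4
U(q) = -56 (U(q) = -8*7 = -56)
l(y, w) = -4 (l(y, w) = 0 - 4 = -4)
z = 5 (z = -12 + 17 = 5)
(l(-1, -10)*z)*U(0) = -4*5*(-56) = -20*(-56) = 1120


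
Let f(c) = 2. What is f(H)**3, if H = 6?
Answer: 8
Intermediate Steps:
f(H)**3 = 2**3 = 8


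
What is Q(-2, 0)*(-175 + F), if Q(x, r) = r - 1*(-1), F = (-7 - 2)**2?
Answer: -94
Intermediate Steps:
F = 81 (F = (-9)**2 = 81)
Q(x, r) = 1 + r (Q(x, r) = r + 1 = 1 + r)
Q(-2, 0)*(-175 + F) = (1 + 0)*(-175 + 81) = 1*(-94) = -94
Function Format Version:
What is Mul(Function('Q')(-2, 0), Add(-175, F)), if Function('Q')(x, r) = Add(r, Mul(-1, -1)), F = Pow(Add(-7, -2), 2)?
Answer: -94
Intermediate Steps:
F = 81 (F = Pow(-9, 2) = 81)
Function('Q')(x, r) = Add(1, r) (Function('Q')(x, r) = Add(r, 1) = Add(1, r))
Mul(Function('Q')(-2, 0), Add(-175, F)) = Mul(Add(1, 0), Add(-175, 81)) = Mul(1, -94) = -94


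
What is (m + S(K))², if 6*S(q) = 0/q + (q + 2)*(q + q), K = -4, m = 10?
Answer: 1444/9 ≈ 160.44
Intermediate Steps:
S(q) = q*(2 + q)/3 (S(q) = (0/q + (q + 2)*(q + q))/6 = (0 + (2 + q)*(2*q))/6 = (0 + 2*q*(2 + q))/6 = (2*q*(2 + q))/6 = q*(2 + q)/3)
(m + S(K))² = (10 + (⅓)*(-4)*(2 - 4))² = (10 + (⅓)*(-4)*(-2))² = (10 + 8/3)² = (38/3)² = 1444/9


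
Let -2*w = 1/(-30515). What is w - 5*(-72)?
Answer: 21970801/61030 ≈ 360.00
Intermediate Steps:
w = 1/61030 (w = -½/(-30515) = -½*(-1/30515) = 1/61030 ≈ 1.6385e-5)
w - 5*(-72) = 1/61030 - 5*(-72) = 1/61030 - 1*(-360) = 1/61030 + 360 = 21970801/61030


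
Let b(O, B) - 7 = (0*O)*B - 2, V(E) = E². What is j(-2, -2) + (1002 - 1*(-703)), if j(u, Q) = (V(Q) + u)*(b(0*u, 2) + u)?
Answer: 1711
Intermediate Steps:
b(O, B) = 5 (b(O, B) = 7 + ((0*O)*B - 2) = 7 + (0*B - 2) = 7 + (0 - 2) = 7 - 2 = 5)
j(u, Q) = (5 + u)*(u + Q²) (j(u, Q) = (Q² + u)*(5 + u) = (u + Q²)*(5 + u) = (5 + u)*(u + Q²))
j(-2, -2) + (1002 - 1*(-703)) = ((-2)² + 5*(-2) + 5*(-2)² - 2*(-2)²) + (1002 - 1*(-703)) = (4 - 10 + 5*4 - 2*4) + (1002 + 703) = (4 - 10 + 20 - 8) + 1705 = 6 + 1705 = 1711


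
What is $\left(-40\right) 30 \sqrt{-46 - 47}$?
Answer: $- 1200 i \sqrt{93} \approx - 11572.0 i$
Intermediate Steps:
$\left(-40\right) 30 \sqrt{-46 - 47} = - 1200 \sqrt{-93} = - 1200 i \sqrt{93}$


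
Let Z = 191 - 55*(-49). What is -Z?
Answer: -2886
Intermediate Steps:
Z = 2886 (Z = 191 + 2695 = 2886)
-Z = -1*2886 = -2886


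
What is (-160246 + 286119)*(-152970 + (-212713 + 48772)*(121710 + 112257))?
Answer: -4828102720553541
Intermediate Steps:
(-160246 + 286119)*(-152970 + (-212713 + 48772)*(121710 + 112257)) = 125873*(-152970 - 163941*233967) = 125873*(-152970 - 38356783947) = 125873*(-38356936917) = -4828102720553541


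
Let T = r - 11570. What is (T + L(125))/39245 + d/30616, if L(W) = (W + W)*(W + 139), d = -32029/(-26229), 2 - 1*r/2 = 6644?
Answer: 33042608553449/31514797126680 ≈ 1.0485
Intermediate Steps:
r = -13284 (r = 4 - 2*6644 = 4 - 13288 = -13284)
d = 32029/26229 (d = -32029*(-1/26229) = 32029/26229 ≈ 1.2211)
L(W) = 2*W*(139 + W) (L(W) = (2*W)*(139 + W) = 2*W*(139 + W))
T = -24854 (T = -13284 - 11570 = -24854)
(T + L(125))/39245 + d/30616 = (-24854 + 2*125*(139 + 125))/39245 + (32029/26229)/30616 = (-24854 + 2*125*264)*(1/39245) + (32029/26229)*(1/30616) = (-24854 + 66000)*(1/39245) + 32029/803027064 = 41146*(1/39245) + 32029/803027064 = 41146/39245 + 32029/803027064 = 33042608553449/31514797126680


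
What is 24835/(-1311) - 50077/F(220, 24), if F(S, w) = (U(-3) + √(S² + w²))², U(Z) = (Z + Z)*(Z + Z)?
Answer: -1867495509737/93137635200 + 450693*√3061/71043200 ≈ -19.700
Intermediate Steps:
U(Z) = 4*Z² (U(Z) = (2*Z)*(2*Z) = 4*Z²)
F(S, w) = (36 + √(S² + w²))² (F(S, w) = (4*(-3)² + √(S² + w²))² = (4*9 + √(S² + w²))² = (36 + √(S² + w²))²)
24835/(-1311) - 50077/F(220, 24) = 24835/(-1311) - 50077/(36 + √(220² + 24²))² = 24835*(-1/1311) - 50077/(36 + √(48400 + 576))² = -24835/1311 - 50077/(36 + √48976)² = -24835/1311 - 50077/(36 + 4*√3061)²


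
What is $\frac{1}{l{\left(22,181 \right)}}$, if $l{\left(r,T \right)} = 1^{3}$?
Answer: $1$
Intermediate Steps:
$l{\left(r,T \right)} = 1$
$\frac{1}{l{\left(22,181 \right)}} = 1^{-1} = 1$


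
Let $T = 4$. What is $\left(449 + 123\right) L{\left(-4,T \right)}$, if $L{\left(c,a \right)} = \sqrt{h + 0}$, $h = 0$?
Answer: $0$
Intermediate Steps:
$L{\left(c,a \right)} = 0$ ($L{\left(c,a \right)} = \sqrt{0 + 0} = \sqrt{0} = 0$)
$\left(449 + 123\right) L{\left(-4,T \right)} = \left(449 + 123\right) 0 = 572 \cdot 0 = 0$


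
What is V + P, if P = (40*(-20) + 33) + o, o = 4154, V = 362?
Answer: 3749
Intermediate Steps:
P = 3387 (P = (40*(-20) + 33) + 4154 = (-800 + 33) + 4154 = -767 + 4154 = 3387)
V + P = 362 + 3387 = 3749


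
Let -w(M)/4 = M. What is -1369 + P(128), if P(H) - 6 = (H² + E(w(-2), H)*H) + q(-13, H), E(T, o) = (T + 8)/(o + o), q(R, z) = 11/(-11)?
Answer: 15028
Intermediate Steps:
w(M) = -4*M
q(R, z) = -1 (q(R, z) = 11*(-1/11) = -1)
E(T, o) = (8 + T)/(2*o) (E(T, o) = (8 + T)/((2*o)) = (8 + T)*(1/(2*o)) = (8 + T)/(2*o))
P(H) = 13 + H² (P(H) = 6 + ((H² + ((8 - 4*(-2))/(2*H))*H) - 1) = 6 + ((H² + ((8 + 8)/(2*H))*H) - 1) = 6 + ((H² + ((½)*16/H)*H) - 1) = 6 + ((H² + (8/H)*H) - 1) = 6 + ((H² + 8) - 1) = 6 + ((8 + H²) - 1) = 6 + (7 + H²) = 13 + H²)
-1369 + P(128) = -1369 + (13 + 128²) = -1369 + (13 + 16384) = -1369 + 16397 = 15028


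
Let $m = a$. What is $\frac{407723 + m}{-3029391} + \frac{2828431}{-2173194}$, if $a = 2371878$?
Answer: $- \frac{541075393745}{243831642402} \approx -2.2191$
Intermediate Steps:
$m = 2371878$
$\frac{407723 + m}{-3029391} + \frac{2828431}{-2173194} = \frac{407723 + 2371878}{-3029391} + \frac{2828431}{-2173194} = 2779601 \left(- \frac{1}{3029391}\right) + 2828431 \left(- \frac{1}{2173194}\right) = - \frac{2779601}{3029391} - \frac{2828431}{2173194} = - \frac{541075393745}{243831642402}$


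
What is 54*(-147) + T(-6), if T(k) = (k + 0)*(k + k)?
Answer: -7866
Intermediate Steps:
T(k) = 2*k**2 (T(k) = k*(2*k) = 2*k**2)
54*(-147) + T(-6) = 54*(-147) + 2*(-6)**2 = -7938 + 2*36 = -7938 + 72 = -7866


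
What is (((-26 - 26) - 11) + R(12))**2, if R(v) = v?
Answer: 2601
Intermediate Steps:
(((-26 - 26) - 11) + R(12))**2 = (((-26 - 26) - 11) + 12)**2 = ((-52 - 11) + 12)**2 = (-63 + 12)**2 = (-51)**2 = 2601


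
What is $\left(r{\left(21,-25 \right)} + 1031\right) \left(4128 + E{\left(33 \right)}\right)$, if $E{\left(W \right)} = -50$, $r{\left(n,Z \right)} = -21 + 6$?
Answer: $4143248$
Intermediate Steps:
$r{\left(n,Z \right)} = -15$
$\left(r{\left(21,-25 \right)} + 1031\right) \left(4128 + E{\left(33 \right)}\right) = \left(-15 + 1031\right) \left(4128 - 50\right) = 1016 \cdot 4078 = 4143248$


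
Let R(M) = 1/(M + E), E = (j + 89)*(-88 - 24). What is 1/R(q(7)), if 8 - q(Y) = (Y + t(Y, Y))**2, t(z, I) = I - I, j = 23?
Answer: -12585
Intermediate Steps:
t(z, I) = 0
q(Y) = 8 - Y**2 (q(Y) = 8 - (Y + 0)**2 = 8 - Y**2)
E = -12544 (E = (23 + 89)*(-88 - 24) = 112*(-112) = -12544)
R(M) = 1/(-12544 + M) (R(M) = 1/(M - 12544) = 1/(-12544 + M))
1/R(q(7)) = 1/(1/(-12544 + (8 - 1*7**2))) = 1/(1/(-12544 + (8 - 1*49))) = 1/(1/(-12544 + (8 - 49))) = 1/(1/(-12544 - 41)) = 1/(1/(-12585)) = 1/(-1/12585) = -12585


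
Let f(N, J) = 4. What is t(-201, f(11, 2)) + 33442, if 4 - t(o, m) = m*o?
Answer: 34250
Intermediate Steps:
t(o, m) = 4 - m*o
t(-201, f(11, 2)) + 33442 = (4 - 1*4*(-201)) + 33442 = (4 + 804) + 33442 = 808 + 33442 = 34250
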